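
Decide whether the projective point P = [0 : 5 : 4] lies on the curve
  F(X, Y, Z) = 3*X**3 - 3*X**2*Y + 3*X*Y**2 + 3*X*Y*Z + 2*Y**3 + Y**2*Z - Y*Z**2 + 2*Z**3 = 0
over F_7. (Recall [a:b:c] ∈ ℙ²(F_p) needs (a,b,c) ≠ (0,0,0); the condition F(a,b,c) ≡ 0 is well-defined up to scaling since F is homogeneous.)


F(0,5,4) ≡ 6 (mod 7); P is NOT on the curve.

Evaluate F(0, 5, 4) term-by-term (mod 7).
  3*X**3 ↦ 3·0·1·1 = 0
  -3*X**2*Y ↦ -3·0·5·1 = 0
  3*X*Y**2 ↦ 3·0·25·1 = 0
  3*X*Y*Z ↦ 3·0·5·4 = 0
  2*Y**3 ↦ 2·1·125·1 = 250
  Y**2*Z ↦ 1·1·25·4 = 100
  -Y*Z**2 ↦ -1·1·5·16 = -80
  2*Z**3 ↦ 2·1·1·64 = 128
Sum: F(0, 5, 4) = (0) + (0) + (0) + (0) + (250) + (100) + (-80) + (128) = 398.
Reducing mod 7: 398 ≡ 6 (mod 7).
Since F(a, b, c) ≡ 6 ≠ 0 (mod 7), P does NOT lie on the curve.


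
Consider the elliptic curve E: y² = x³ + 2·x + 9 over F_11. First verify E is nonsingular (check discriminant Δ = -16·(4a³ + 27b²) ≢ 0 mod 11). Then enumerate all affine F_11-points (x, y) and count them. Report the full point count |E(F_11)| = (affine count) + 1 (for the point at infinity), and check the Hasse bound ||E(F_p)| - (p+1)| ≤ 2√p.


Affine points = {(0, 3), (0, 8), (1, 1), (1, 10), (3, 3), (3, 8), (4, 2), (4, 9), (5, 1), (5, 10), (7, 5), (7, 6), (8, 3), (8, 8)}; affine count = 14; |E(F_11)| = 15.

Discriminant check: Δ ∝ 4a³ + 27b² = 4·2³ + 27·9² = 4·8 + 27·81 ≡ 8 (mod 11). Nonzero ⇒ E is nonsingular.
For each x ∈ F_11, compute rhs = x³ + 2·x + 9 mod 11, then count y ∈ F_11 with y² ≡ rhs.
  x = 0: rhs = 9, matching y values: 3, 8 (2 points).
  x = 1: rhs = 1, matching y values: 1, 10 (2 points).
  x = 2: rhs = 10, matching y values: none (0 points).
  x = 3: rhs = 9, matching y values: 3, 8 (2 points).
  x = 4: rhs = 4, matching y values: 2, 9 (2 points).
  x = 5: rhs = 1, matching y values: 1, 10 (2 points).
  x = 6: rhs = 6, matching y values: none (0 points).
  x = 7: rhs = 3, matching y values: 5, 6 (2 points).
  x = 8: rhs = 9, matching y values: 3, 8 (2 points).
  x = 9: rhs = 8, matching y values: none (0 points).
  x = 10: rhs = 6, matching y values: none (0 points).
Total affine count: 14.
Full point count |E(F_11)| = 14 + 1 = 15.
Hasse bound: |15 − (11+1)| = |3| = 3 ≤ 2√11 ≈ 6.6332 ✓.


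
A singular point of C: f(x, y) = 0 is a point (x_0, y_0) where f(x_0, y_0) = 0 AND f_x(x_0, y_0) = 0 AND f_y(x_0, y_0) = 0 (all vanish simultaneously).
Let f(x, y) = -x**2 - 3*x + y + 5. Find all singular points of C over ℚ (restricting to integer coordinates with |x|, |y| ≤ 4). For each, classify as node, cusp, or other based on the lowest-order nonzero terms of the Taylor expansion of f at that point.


No singular points in the scanned grid; C is smooth there.

Compute partial derivatives:
  f_x = -2*x - 3.
  f_y = 1.
f_y = 1 is a nonzero constant, so f_y never vanishes: no point (x, y) can satisfy f = f_x = f_y = 0. In particular no (x, y) ∈ {−4, ..., 4}² is singular; the curve is smooth.


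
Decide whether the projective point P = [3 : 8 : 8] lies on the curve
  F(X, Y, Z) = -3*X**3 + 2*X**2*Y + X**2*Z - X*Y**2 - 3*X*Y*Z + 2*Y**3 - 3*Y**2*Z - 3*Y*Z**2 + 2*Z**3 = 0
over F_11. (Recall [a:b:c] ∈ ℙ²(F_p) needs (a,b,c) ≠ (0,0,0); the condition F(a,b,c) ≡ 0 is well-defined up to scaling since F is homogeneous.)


F(3,8,8) ≡ 4 (mod 11); P is NOT on the curve.

Evaluate F(3, 8, 8) term-by-term (mod 11).
  -3*X**3 ↦ -3·27·1·1 = -81
  2*X**2*Y ↦ 2·9·8·1 = 144
  X**2*Z ↦ 1·9·1·8 = 72
  -X*Y**2 ↦ -1·3·64·1 = -192
  -3*X*Y*Z ↦ -3·3·8·8 = -576
  2*Y**3 ↦ 2·1·512·1 = 1024
  -3*Y**2*Z ↦ -3·1·64·8 = -1536
  -3*Y*Z**2 ↦ -3·1·8·64 = -1536
  2*Z**3 ↦ 2·1·1·512 = 1024
Sum: F(3, 8, 8) = (-81) + (144) + (72) + (-192) + (-576) + (1024) + (-1536) + (-1536) + (1024) = -1657.
Reducing mod 11: -1657 ≡ 4 (mod 11).
Since F(a, b, c) ≡ 4 ≠ 0 (mod 11), P does NOT lie on the curve.


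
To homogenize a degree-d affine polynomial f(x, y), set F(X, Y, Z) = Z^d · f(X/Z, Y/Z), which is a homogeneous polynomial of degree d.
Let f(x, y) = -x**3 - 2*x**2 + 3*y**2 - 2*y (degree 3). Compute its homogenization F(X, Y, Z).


F(X, Y, Z) = -X**3 - 2*X**2*Z + 3*Y**2*Z - 2*Y*Z**2

deg(f) = 3.
Substitute x = X/Z, y = Y/Z into f, then multiply by Z^3.
  monomial -1·x^3·y^0 ↦ -1·X^3·Y^0·Z^0.
  monomial -2·x^2·y^0 ↦ -2·X^2·Y^0·Z^1.
  monomial 3·x^0·y^2 ↦ 3·X^0·Y^2·Z^1.
  monomial -2·x^0·y^1 ↦ -2·X^0·Y^1·Z^2.
Collecting: F(X, Y, Z) = -X**3 - 2*X**2*Z + 3*Y**2*Z - 2*Y*Z**2.


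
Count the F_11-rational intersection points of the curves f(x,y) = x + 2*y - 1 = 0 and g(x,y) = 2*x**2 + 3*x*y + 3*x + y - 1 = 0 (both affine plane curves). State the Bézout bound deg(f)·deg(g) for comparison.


Common zeros: ∅; count = 0; Bézout bound = 2.

deg(f) = 1, deg(g) = 2, so Bézout bound = 2.
Scan x ∈ F_11. For each x, list the y ∈ F_11 with f(x, y) ≡ 0 and those with g(x, y) ≡ 0 (mod 11); the common zeros in that column are the intersection.
  x = 0: f ≡ 0 at y ∈ {6}; g ≡ 0 at y ∈ {1}; common: ∅.
  x = 1: f ≡ 0 at y ∈ {0}; g ≡ 0 at y ∈ {10}; common: ∅.
  x = 2: f ≡ 0 at y ∈ {5}; g ≡ 0 at y ∈ {6}; common: ∅.
  x = 3: f ≡ 0 at y ∈ {10}; g ≡ 0 at y ∈ {4}; common: ∅.
  x = 4: f ≡ 0 at y ∈ {4}; g ≡ 0 at y ∈ {6}; common: ∅.
  x = 5: f ≡ 0 at y ∈ {9}; g ≡ 0 at y ∈ {7}; common: ∅.
  x = 6: f ≡ 0 at y ∈ {3}; g ≡ 0 at y ∈ {4}; common: ∅.
  x = 7: f ≡ 0 at y ∈ {8}; g ≡ 0 at y ∈ ∅; common: ∅.
  x = 8: f ≡ 0 at y ∈ {2}; g ≡ 0 at y ∈ {1}; common: ∅.
  x = 9: f ≡ 0 at y ∈ {7}; g ≡ 0 at y ∈ {9}; common: ∅.
  x = 10: f ≡ 0 at y ∈ {1}; g ≡ 0 at y ∈ {10}; common: ∅.
Collecting: common zeros = ∅, so the count is 0.
Comparison with the Bézout bound: 0 ≤ 2 = deg(f)·deg(g), as expected for curves with no common component (the affine F_11-count falls short of the bound because intersections may lie at infinity, over extension fields, or carry multiplicity).


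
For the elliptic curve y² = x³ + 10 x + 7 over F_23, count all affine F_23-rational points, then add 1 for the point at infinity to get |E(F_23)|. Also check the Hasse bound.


Affine points = {(1, 8), (1, 15), (2, 9), (2, 14), (3, 8), (3, 15), (7, 11), (7, 12), (8, 1), (8, 22), (10, 7), (10, 16), (14, 4), (14, 19), (15, 6), (15, 17), (16, 10), (16, 13), (18, 4), (18, 19), (19, 8), (19, 15), (21, 5), (21, 18)}; affine count = 24; |E(F_23)| = 25.

Discriminant check: Δ ∝ 4a³ + 27b² = 4·10³ + 27·7² = 4·1000 + 27·49 ≡ 10 (mod 23). Nonzero ⇒ E is nonsingular.
For each x ∈ F_23, compute rhs = x³ + 10·x + 7 mod 23, then count y ∈ F_23 with y² ≡ rhs.
  x = 0: rhs = 7, matching y values: none (0 points).
  x = 1: rhs = 18, matching y values: 8, 15 (2 points).
  x = 2: rhs = 12, matching y values: 9, 14 (2 points).
  x = 3: rhs = 18, matching y values: 8, 15 (2 points).
  x = 4: rhs = 19, matching y values: none (0 points).
  x = 5: rhs = 21, matching y values: none (0 points).
  x = 6: rhs = 7, matching y values: none (0 points).
  x = 7: rhs = 6, matching y values: 11, 12 (2 points).
  x = 8: rhs = 1, matching y values: 1, 22 (2 points).
  x = 9: rhs = 21, matching y values: none (0 points).
  x = 10: rhs = 3, matching y values: 7, 16 (2 points).
  x = 11: rhs = 22, matching y values: none (0 points).
  x = 12: rhs = 15, matching y values: none (0 points).
  x = 13: rhs = 11, matching y values: none (0 points).
  x = 14: rhs = 16, matching y values: 4, 19 (2 points).
  x = 15: rhs = 13, matching y values: 6, 17 (2 points).
  x = 16: rhs = 8, matching y values: 10, 13 (2 points).
  x = 17: rhs = 7, matching y values: none (0 points).
  x = 18: rhs = 16, matching y values: 4, 19 (2 points).
  x = 19: rhs = 18, matching y values: 8, 15 (2 points).
  x = 20: rhs = 19, matching y values: none (0 points).
  x = 21: rhs = 2, matching y values: 5, 18 (2 points).
  x = 22: rhs = 19, matching y values: none (0 points).
Total affine count: 24.
Full point count |E(F_23)| = 24 + 1 = 25.
Hasse bound: |25 − (23+1)| = |1| = 1 ≤ 2√23 ≈ 9.5917 ✓.


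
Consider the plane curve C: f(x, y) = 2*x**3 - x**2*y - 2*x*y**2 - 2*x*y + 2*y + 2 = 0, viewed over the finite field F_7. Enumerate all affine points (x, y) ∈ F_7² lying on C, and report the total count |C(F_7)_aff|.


Affine F_7-points: {(0, 6), (2, 4), (2, 5), (3, 0), (3, 6), (5, 0), (5, 3), (6, 0), (6, 2)}; count = 9.

For each of the 49 pairs (x, y) ∈ F_7², evaluate f(x, y) mod 7. Record the zeros.
  x = 0: [0↦2, 1↦4, 2↦6, 3↦1, 4↦3, 5↦5, 6↦0]  zeros at y ∈ {6}
  x = 1: [0↦4, 1↦1, 2↦1, 3↦4, 4↦3, 5↦5, 6↦3]  zeros at y ∈ ∅
  x = 2: [0↦4, 1↦1, 2↦4, 3↦6, 4↦0, 5↦0, 6↦6]  zeros at y ∈ {4, 5}
  x = 3: [0↦0, 1↦2, 2↦6, 3↦5, 4↦6, 5↦2, 6↦0]  zeros at y ∈ {0, 6}
  x = 4: [0↦4, 1↦2, 2↦5, 3↦6, 4↦5, 5↦2, 6↦4]  zeros at y ∈ ∅
  x = 5: [0↦0, 1↦6, 2↦6, 3↦0, 4↦2, 5↦5, 6↦2]  zeros at y ∈ {0, 3}
  x = 6: [0↦0, 1↦5, 2↦0, 3↦6, 4↦2, 5↦2, 6↦6]  zeros at y ∈ {0, 2}
Collecting zeros: affine points = {(0, 6), (2, 4), (2, 5), (3, 0), (3, 6), (5, 0), (5, 3), (6, 0), (6, 2)}.
Total count |C(F_7)_aff| = 9.


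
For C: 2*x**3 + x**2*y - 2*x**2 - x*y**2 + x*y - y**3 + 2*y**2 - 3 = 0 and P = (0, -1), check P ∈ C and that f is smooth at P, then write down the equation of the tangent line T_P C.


Tangent line at P: -2*x - 7*y - 7 = 0.

Step 1: f(0, -1) = 0, so P lies on C.
Step 2: partial derivatives
  f_x(x, y) = 6*x**2 + 2*x*y - 4*x - y**2 + y, f_y(x, y) = x**2 - 2*x*y + x - 3*y**2 + 4*y.
  f_x(P) = -2, f_y(P) = -7 (gradient nonzero, so P is smooth).
Step 3: tangent line at P: -2·(x − 0) + -7·(y − -1) = 0.
Expanding: -2*x - 7*y - 7 = 0.


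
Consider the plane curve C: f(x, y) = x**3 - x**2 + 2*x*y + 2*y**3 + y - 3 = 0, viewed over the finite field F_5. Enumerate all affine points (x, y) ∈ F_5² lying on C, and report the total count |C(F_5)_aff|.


Affine F_5-points: {(0, 1), (0, 2), (1, 3), (2, 3), (3, 0), (3, 2), (3, 3), (4, 0)}; count = 8.

For each of the 25 pairs (x, y) ∈ F_5², evaluate f(x, y) mod 5. Record the zeros.
  x = 0: [0↦2, 1↦0, 2↦0, 3↦4, 4↦4]  zeros at y ∈ {1, 2}
  x = 1: [0↦2, 1↦2, 2↦4, 3↦0, 4↦2]  zeros at y ∈ {3}
  x = 2: [0↦1, 1↦3, 2↦2, 3↦0, 4↦4]  zeros at y ∈ {3}
  x = 3: [0↦0, 1↦4, 2↦0, 3↦0, 4↦1]  zeros at y ∈ {0, 2, 3}
  x = 4: [0↦0, 1↦1, 2↦4, 3↦1, 4↦4]  zeros at y ∈ {0}
Collecting zeros: affine points = {(0, 1), (0, 2), (1, 3), (2, 3), (3, 0), (3, 2), (3, 3), (4, 0)}.
Total count |C(F_5)_aff| = 8.


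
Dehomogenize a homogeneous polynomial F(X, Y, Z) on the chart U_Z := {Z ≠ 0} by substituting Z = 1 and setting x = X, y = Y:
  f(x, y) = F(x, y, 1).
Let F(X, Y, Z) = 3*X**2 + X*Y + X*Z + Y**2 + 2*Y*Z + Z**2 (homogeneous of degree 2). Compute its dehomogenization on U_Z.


f(x, y) = 3*x**2 + x*y + x + y**2 + 2*y + 1

On U_Z we set Z = 1. Each monomial c·X^i·Y^j·Z^k in F becomes c·x^i·y^j·1^k = c·x^i·y^j.
Substituting Z = 1: F(X, Y, 1) = 3*x**2 + x*y + x + y**2 + 2*y + 1.
Note: deg(f) ≤ deg(F) = 2; strict inequality happens when F is divisible by Z (lost terms).


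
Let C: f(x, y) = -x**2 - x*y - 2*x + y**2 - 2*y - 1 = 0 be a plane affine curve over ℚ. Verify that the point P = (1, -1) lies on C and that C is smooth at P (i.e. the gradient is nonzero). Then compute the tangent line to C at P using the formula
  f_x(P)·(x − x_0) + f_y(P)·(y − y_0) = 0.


Tangent line at P: -3*x - 5*y - 2 = 0.

Step 1: f(1, -1) = 0, so P lies on C.
Step 2: partial derivatives
  f_x(x, y) = -2*x - y - 2, f_y(x, y) = -x + 2*y - 2.
  f_x(P) = -3, f_y(P) = -5 (gradient nonzero, so P is smooth).
Step 3: tangent line at P: -3·(x − 1) + -5·(y − -1) = 0.
Expanding: -3*x - 5*y - 2 = 0.


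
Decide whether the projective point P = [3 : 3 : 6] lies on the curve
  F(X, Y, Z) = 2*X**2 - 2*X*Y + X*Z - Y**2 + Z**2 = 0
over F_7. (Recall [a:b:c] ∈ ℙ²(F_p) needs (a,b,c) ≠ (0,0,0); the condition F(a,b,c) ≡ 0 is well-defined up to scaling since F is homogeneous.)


F(3,3,6) ≡ 3 (mod 7); P is NOT on the curve.

Evaluate F(3, 3, 6) term-by-term (mod 7).
  2*X**2 ↦ 2·9·1·1 = 18
  -2*X*Y ↦ -2·3·3·1 = -18
  X*Z ↦ 1·3·1·6 = 18
  -Y**2 ↦ -1·1·9·1 = -9
  Z**2 ↦ 1·1·1·36 = 36
Sum: F(3, 3, 6) = (18) + (-18) + (18) + (-9) + (36) = 45.
Reducing mod 7: 45 ≡ 3 (mod 7).
Since F(a, b, c) ≡ 3 ≠ 0 (mod 7), P does NOT lie on the curve.


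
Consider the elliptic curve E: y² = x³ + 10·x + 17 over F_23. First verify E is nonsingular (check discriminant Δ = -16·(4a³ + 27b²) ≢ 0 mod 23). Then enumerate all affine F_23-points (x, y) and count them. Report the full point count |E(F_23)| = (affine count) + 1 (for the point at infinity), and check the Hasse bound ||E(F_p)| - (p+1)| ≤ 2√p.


Affine points = {(4, 11), (4, 12), (5, 10), (5, 13), (7, 4), (7, 19), (9, 10), (9, 13), (10, 6), (10, 17), (11, 3), (11, 20), (12, 5), (12, 18), (14, 7), (14, 16), (15, 0), (16, 8), (16, 15), (18, 7), (18, 16), (20, 11), (20, 12), (21, 9), (21, 14), (22, 11), (22, 12)}; affine count = 27; |E(F_23)| = 28.

Discriminant check: Δ ∝ 4a³ + 27b² = 4·10³ + 27·17² = 4·1000 + 27·289 ≡ 4 (mod 23). Nonzero ⇒ E is nonsingular.
For each x ∈ F_23, compute rhs = x³ + 10·x + 17 mod 23, then count y ∈ F_23 with y² ≡ rhs.
  x = 0: rhs = 17, matching y values: none (0 points).
  x = 1: rhs = 5, matching y values: none (0 points).
  x = 2: rhs = 22, matching y values: none (0 points).
  x = 3: rhs = 5, matching y values: none (0 points).
  x = 4: rhs = 6, matching y values: 11, 12 (2 points).
  x = 5: rhs = 8, matching y values: 10, 13 (2 points).
  x = 6: rhs = 17, matching y values: none (0 points).
  x = 7: rhs = 16, matching y values: 4, 19 (2 points).
  x = 8: rhs = 11, matching y values: none (0 points).
  x = 9: rhs = 8, matching y values: 10, 13 (2 points).
  x = 10: rhs = 13, matching y values: 6, 17 (2 points).
  x = 11: rhs = 9, matching y values: 3, 20 (2 points).
  x = 12: rhs = 2, matching y values: 5, 18 (2 points).
  x = 13: rhs = 21, matching y values: none (0 points).
  x = 14: rhs = 3, matching y values: 7, 16 (2 points).
  x = 15: rhs = 0, matching y values: 0 (1 points).
  x = 16: rhs = 18, matching y values: 8, 15 (2 points).
  x = 17: rhs = 17, matching y values: none (0 points).
  x = 18: rhs = 3, matching y values: 7, 16 (2 points).
  x = 19: rhs = 5, matching y values: none (0 points).
  x = 20: rhs = 6, matching y values: 11, 12 (2 points).
  x = 21: rhs = 12, matching y values: 9, 14 (2 points).
  x = 22: rhs = 6, matching y values: 11, 12 (2 points).
Total affine count: 27.
Full point count |E(F_23)| = 27 + 1 = 28.
Hasse bound: |28 − (23+1)| = |4| = 4 ≤ 2√23 ≈ 9.5917 ✓.


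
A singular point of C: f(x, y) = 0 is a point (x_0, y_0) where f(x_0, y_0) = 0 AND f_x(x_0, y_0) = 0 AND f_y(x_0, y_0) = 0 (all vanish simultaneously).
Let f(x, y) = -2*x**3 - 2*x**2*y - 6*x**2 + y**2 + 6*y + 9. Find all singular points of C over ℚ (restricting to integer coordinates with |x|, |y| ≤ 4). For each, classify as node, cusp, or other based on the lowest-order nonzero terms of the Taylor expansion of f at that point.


Singular points: {(0, -3)}; classification: cusp.

Compute partial derivatives:
  f_x = -6*x**2 - 4*x*y - 12*x.
  f_y = -2*x**2 + 2*y + 6.
Scan x_0 ∈ {−4, ..., 4}. For each x_0, f_y(x_0, y) is a polynomial in y; find its integer roots y ∈ {−4, ..., 4}, then test f_x and f at those candidates.
  x = -4: f_y(-4, y) = 2*y - 26; no integer root y with |y| ≤ 4.
  x = -3: f_y(-3, y) = 2*y - 12; no integer root y with |y| ≤ 4.
  x = -2: f_y(-2, y) = 2*y - 2; vanishes at y ∈ {1}. (-2, 1): f_x = 8 ≠ 0.
  x = -1: f_y(-1, y) = 2*y + 4; vanishes at y ∈ {-2}. (-1, -2): f_x = -2 ≠ 0.
  x = 0: f_y(0, y) = 2*y + 6; vanishes at y ∈ {-3}. (0, -3): f_x = 0, f = 0 — SINGULAR.
  x = 1: f_y(1, y) = 2*y + 4; vanishes at y ∈ {-2}. (1, -2): f_x = -10 ≠ 0.
  x = 2: f_y(2, y) = 2*y - 2; vanishes at y ∈ {1}. (2, 1): f_x = -56 ≠ 0.
  x = 3: f_y(3, y) = 2*y - 12; no integer root y with |y| ≤ 4.
  x = 4: f_y(4, y) = 2*y - 26; no integer root y with |y| ≤ 4.
Only singular point on the grid: (0, -3).
Classify: substitute x = 0 + u, y = -3 + v and expand: f = -2*u**3 - 2*u**2*v + v**2.
No constant or linear terms (consistent with a singular point). Quadratic part: v**2. Cubic part: -2*u**3 - 2*u**2*v.
The quadratic part v**2 is a perfect square, so there is a single (double) tangent line v = 0, i.e. y = -3. Restricting the cubic part to that line (v = 0) leaves -2*u**3 ≠ 0, so f is not divisible by v and the branch is v² ≈ 2*u**3 to lowest order — this is a cusp.
Classification: cusp.


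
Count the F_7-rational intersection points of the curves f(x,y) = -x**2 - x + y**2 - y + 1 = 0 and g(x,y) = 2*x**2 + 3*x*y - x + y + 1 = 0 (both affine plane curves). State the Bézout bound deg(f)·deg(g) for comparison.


Common zeros: {(2, 4)}; count = 1; Bézout bound = 4.

deg(f) = 2, deg(g) = 2, so Bézout bound = 4.
Scan x ∈ F_7. For each x, list the y ∈ F_7 with f(x, y) ≡ 0 and those with g(x, y) ≡ 0 (mod 7); the common zeros in that column are the intersection.
  x = 0: f ≡ 0 at y ∈ {3, 5}; g ≡ 0 at y ∈ {6}; common: ∅.
  x = 1: f ≡ 0 at y ∈ ∅; g ≡ 0 at y ∈ {3}; common: ∅.
  x = 2: f ≡ 0 at y ∈ {4}; g ≡ 0 at y ∈ {0, 1, 2, 3, 4, 5, 6}; common: {4}.
  x = 3: f ≡ 0 at y ∈ ∅; g ≡ 0 at y ∈ {4}; common: ∅.
  x = 4: f ≡ 0 at y ∈ {4}; g ≡ 0 at y ∈ {1}; common: ∅.
  x = 5: f ≡ 0 at y ∈ ∅; g ≡ 0 at y ∈ {5}; common: ∅.
  x = 6: f ≡ 0 at y ∈ {3, 5}; g ≡ 0 at y ∈ {2}; common: ∅.
Collecting: common zeros = {(2, 4)}, so the count is 1.
Comparison with the Bézout bound: 1 ≤ 4 = deg(f)·deg(g), as expected for curves with no common component (the affine F_7-count falls short of the bound because intersections may lie at infinity, over extension fields, or carry multiplicity).


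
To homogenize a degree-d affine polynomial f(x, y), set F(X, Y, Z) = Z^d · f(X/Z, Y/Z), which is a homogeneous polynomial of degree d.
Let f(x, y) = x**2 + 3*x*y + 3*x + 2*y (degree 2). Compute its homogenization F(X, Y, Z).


F(X, Y, Z) = X**2 + 3*X*Y + 3*X*Z + 2*Y*Z

deg(f) = 2.
Substitute x = X/Z, y = Y/Z into f, then multiply by Z^2.
  monomial 1·x^2·y^0 ↦ 1·X^2·Y^0·Z^0.
  monomial 3·x^1·y^1 ↦ 3·X^1·Y^1·Z^0.
  monomial 3·x^1·y^0 ↦ 3·X^1·Y^0·Z^1.
  monomial 2·x^0·y^1 ↦ 2·X^0·Y^1·Z^1.
Collecting: F(X, Y, Z) = X**2 + 3*X*Y + 3*X*Z + 2*Y*Z.


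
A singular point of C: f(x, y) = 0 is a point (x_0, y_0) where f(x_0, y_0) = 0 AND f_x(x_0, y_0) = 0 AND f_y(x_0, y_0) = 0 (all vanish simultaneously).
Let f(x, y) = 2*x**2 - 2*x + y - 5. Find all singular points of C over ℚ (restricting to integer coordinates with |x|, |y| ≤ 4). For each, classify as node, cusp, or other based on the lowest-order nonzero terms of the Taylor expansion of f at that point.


No singular points in the scanned grid; C is smooth there.

Compute partial derivatives:
  f_x = 4*x - 2.
  f_y = 1.
f_y = 1 is a nonzero constant, so f_y never vanishes: no point (x, y) can satisfy f = f_x = f_y = 0. In particular no (x, y) ∈ {−4, ..., 4}² is singular; the curve is smooth.


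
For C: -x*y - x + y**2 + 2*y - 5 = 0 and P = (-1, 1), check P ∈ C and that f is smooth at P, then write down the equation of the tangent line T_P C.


Tangent line at P: -2*x + 5*y - 7 = 0.

Step 1: f(-1, 1) = 0, so P lies on C.
Step 2: partial derivatives
  f_x(x, y) = -y - 1, f_y(x, y) = -x + 2*y + 2.
  f_x(P) = -2, f_y(P) = 5 (gradient nonzero, so P is smooth).
Step 3: tangent line at P: -2·(x − -1) + 5·(y − 1) = 0.
Expanding: -2*x + 5*y - 7 = 0.


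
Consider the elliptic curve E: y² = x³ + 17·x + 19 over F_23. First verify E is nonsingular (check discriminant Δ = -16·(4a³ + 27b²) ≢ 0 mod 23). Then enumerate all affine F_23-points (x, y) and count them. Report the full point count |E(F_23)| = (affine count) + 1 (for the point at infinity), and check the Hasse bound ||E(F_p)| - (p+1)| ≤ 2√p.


Affine points = {(4, 6), (4, 17), (8, 0), (9, 2), (9, 21), (10, 4), (10, 19), (17, 0), (18, 4), (18, 19), (19, 5), (19, 18), (21, 0), (22, 1), (22, 22)}; affine count = 15; |E(F_23)| = 16.

Discriminant check: Δ ∝ 4a³ + 27b² = 4·17³ + 27·19² = 4·4913 + 27·361 ≡ 5 (mod 23). Nonzero ⇒ E is nonsingular.
For each x ∈ F_23, compute rhs = x³ + 17·x + 19 mod 23, then count y ∈ F_23 with y² ≡ rhs.
  x = 0: rhs = 19, matching y values: none (0 points).
  x = 1: rhs = 14, matching y values: none (0 points).
  x = 2: rhs = 15, matching y values: none (0 points).
  x = 3: rhs = 5, matching y values: none (0 points).
  x = 4: rhs = 13, matching y values: 6, 17 (2 points).
  x = 5: rhs = 22, matching y values: none (0 points).
  x = 6: rhs = 15, matching y values: none (0 points).
  x = 7: rhs = 21, matching y values: none (0 points).
  x = 8: rhs = 0, matching y values: 0 (1 points).
  x = 9: rhs = 4, matching y values: 2, 21 (2 points).
  x = 10: rhs = 16, matching y values: 4, 19 (2 points).
  x = 11: rhs = 19, matching y values: none (0 points).
  x = 12: rhs = 19, matching y values: none (0 points).
  x = 13: rhs = 22, matching y values: none (0 points).
  x = 14: rhs = 11, matching y values: none (0 points).
  x = 15: rhs = 15, matching y values: none (0 points).
  x = 16: rhs = 17, matching y values: none (0 points).
  x = 17: rhs = 0, matching y values: 0 (1 points).
  x = 18: rhs = 16, matching y values: 4, 19 (2 points).
  x = 19: rhs = 2, matching y values: 5, 18 (2 points).
  x = 20: rhs = 10, matching y values: none (0 points).
  x = 21: rhs = 0, matching y values: 0 (1 points).
  x = 22: rhs = 1, matching y values: 1, 22 (2 points).
Total affine count: 15.
Full point count |E(F_23)| = 15 + 1 = 16.
Hasse bound: |16 − (23+1)| = |-8| = 8 ≤ 2√23 ≈ 9.5917 ✓.


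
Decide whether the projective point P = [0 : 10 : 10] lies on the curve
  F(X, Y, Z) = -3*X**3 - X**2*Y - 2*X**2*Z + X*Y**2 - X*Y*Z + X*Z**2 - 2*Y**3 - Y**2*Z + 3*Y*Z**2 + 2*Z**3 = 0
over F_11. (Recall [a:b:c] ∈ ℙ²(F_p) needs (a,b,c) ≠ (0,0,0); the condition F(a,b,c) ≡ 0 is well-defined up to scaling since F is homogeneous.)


F(0,10,10) ≡ 9 (mod 11); P is NOT on the curve.

Evaluate F(0, 10, 10) term-by-term (mod 11).
  -3*X**3 ↦ -3·0·1·1 = 0
  -X**2*Y ↦ -1·0·10·1 = 0
  -2*X**2*Z ↦ -2·0·1·10 = 0
  X*Y**2 ↦ 1·0·100·1 = 0
  -X*Y*Z ↦ -1·0·10·10 = 0
  X*Z**2 ↦ 1·0·1·100 = 0
  -2*Y**3 ↦ -2·1·1000·1 = -2000
  -Y**2*Z ↦ -1·1·100·10 = -1000
  3*Y*Z**2 ↦ 3·1·10·100 = 3000
  2*Z**3 ↦ 2·1·1·1000 = 2000
Sum: F(0, 10, 10) = (0) + (0) + (0) + (0) + (0) + (0) + (-2000) + (-1000) + (3000) + (2000) = 2000.
Reducing mod 11: 2000 ≡ 9 (mod 11).
Since F(a, b, c) ≡ 9 ≠ 0 (mod 11), P does NOT lie on the curve.


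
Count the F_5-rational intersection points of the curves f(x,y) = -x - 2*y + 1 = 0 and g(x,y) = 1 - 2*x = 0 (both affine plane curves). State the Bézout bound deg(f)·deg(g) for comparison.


Common zeros: {(3, 4)}; count = 1; Bézout bound = 1.

deg(f) = 1, deg(g) = 1, so Bézout bound = 1.
Scan x ∈ F_5. For each x, list the y ∈ F_5 with f(x, y) ≡ 0 and those with g(x, y) ≡ 0 (mod 5); the common zeros in that column are the intersection.
  x = 0: f ≡ 0 at y ∈ {3}; g ≡ 0 at y ∈ ∅; common: ∅.
  x = 1: f ≡ 0 at y ∈ {0}; g ≡ 0 at y ∈ ∅; common: ∅.
  x = 2: f ≡ 0 at y ∈ {2}; g ≡ 0 at y ∈ ∅; common: ∅.
  x = 3: f ≡ 0 at y ∈ {4}; g ≡ 0 at y ∈ {0, 1, 2, 3, 4}; common: {4}.
  x = 4: f ≡ 0 at y ∈ {1}; g ≡ 0 at y ∈ ∅; common: ∅.
Collecting: common zeros = {(3, 4)}, so the count is 1.
Comparison with the Bézout bound: 1 ≤ 1 = deg(f)·deg(g), as expected for curves with no common component (the bound is attained).


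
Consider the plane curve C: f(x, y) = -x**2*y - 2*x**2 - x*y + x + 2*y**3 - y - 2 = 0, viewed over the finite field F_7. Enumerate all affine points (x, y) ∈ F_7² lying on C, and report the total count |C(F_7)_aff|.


Affine F_7-points: {(0, 3), (1, 2), (1, 3), (3, 1), (3, 5), (4, 1), (4, 2), (4, 4), (6, 4)}; count = 9.

For each of the 49 pairs (x, y) ∈ F_7², evaluate f(x, y) mod 7. Record the zeros.
  x = 0: [0↦5, 1↦6, 2↦5, 3↦0, 4↦3, 5↦5, 6↦4]  zeros at y ∈ {3}
  x = 1: [0↦4, 1↦3, 2↦0, 3↦0, 4↦1, 5↦1, 6↦5]  zeros at y ∈ {2, 3}
  x = 2: [0↦6, 1↦1, 2↦1, 3↦4, 4↦1, 5↦4, 6↦4]  zeros at y ∈ ∅
  x = 3: [0↦4, 1↦0, 2↦1, 3↦5, 4↦3, 5↦0, 6↦1]  zeros at y ∈ {1, 5}
  x = 4: [0↦5, 1↦0, 2↦0, 3↦3, 4↦0, 5↦3, 6↦3]  zeros at y ∈ {1, 2, 4}
  x = 5: [0↦2, 1↦1, 2↦5, 3↦5, 4↦6, 5↦6, 6↦3]  zeros at y ∈ ∅
  x = 6: [0↦2, 1↦3, 2↦2, 3↦4, 4↦0, 5↦2, 6↦1]  zeros at y ∈ {4}
Collecting zeros: affine points = {(0, 3), (1, 2), (1, 3), (3, 1), (3, 5), (4, 1), (4, 2), (4, 4), (6, 4)}.
Total count |C(F_7)_aff| = 9.


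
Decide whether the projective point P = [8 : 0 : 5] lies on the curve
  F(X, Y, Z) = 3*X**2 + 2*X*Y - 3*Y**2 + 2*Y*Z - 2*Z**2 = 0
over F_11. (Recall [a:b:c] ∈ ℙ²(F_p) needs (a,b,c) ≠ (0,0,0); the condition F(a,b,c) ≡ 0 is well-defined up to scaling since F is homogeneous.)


F(8,0,5) ≡ 10 (mod 11); P is NOT on the curve.

Evaluate F(8, 0, 5) term-by-term (mod 11).
  3*X**2 ↦ 3·64·1·1 = 192
  2*X*Y ↦ 2·8·0·1 = 0
  -3*Y**2 ↦ -3·1·0·1 = 0
  2*Y*Z ↦ 2·1·0·5 = 0
  -2*Z**2 ↦ -2·1·1·25 = -50
Sum: F(8, 0, 5) = (192) + (0) + (0) + (0) + (-50) = 142.
Reducing mod 11: 142 ≡ 10 (mod 11).
Since F(a, b, c) ≡ 10 ≠ 0 (mod 11), P does NOT lie on the curve.


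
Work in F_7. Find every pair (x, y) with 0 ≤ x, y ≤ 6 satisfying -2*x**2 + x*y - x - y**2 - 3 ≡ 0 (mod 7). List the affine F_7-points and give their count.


Affine F_7-points: {(0, 2), (0, 5), (2, 4), (2, 5), (3, 4), (3, 6), (4, 2)}; count = 7.

For each of the 49 pairs (x, y) ∈ F_7², evaluate f(x, y) mod 7. Record the zeros.
  x = 0: [0↦4, 1↦3, 2↦0, 3↦2, 4↦2, 5↦0, 6↦3]  zeros at y ∈ {2, 5}
  x = 1: [0↦1, 1↦1, 2↦6, 3↦2, 4↦3, 5↦2, 6↦6]  zeros at y ∈ ∅
  x = 2: [0↦1, 1↦2, 2↦1, 3↦5, 4↦0, 5↦0, 6↦5]  zeros at y ∈ {4, 5}
  x = 3: [0↦4, 1↦6, 2↦6, 3↦4, 4↦0, 5↦1, 6↦0]  zeros at y ∈ {4, 6}
  x = 4: [0↦3, 1↦6, 2↦0, 3↦6, 4↦3, 5↦5, 6↦5]  zeros at y ∈ {2}
  x = 5: [0↦5, 1↦2, 2↦4, 3↦4, 4↦2, 5↦5, 6↦6]  zeros at y ∈ ∅
  x = 6: [0↦3, 1↦1, 2↦4, 3↦5, 4↦4, 5↦1, 6↦3]  zeros at y ∈ ∅
Collecting zeros: affine points = {(0, 2), (0, 5), (2, 4), (2, 5), (3, 4), (3, 6), (4, 2)}.
Total count |C(F_7)_aff| = 7.


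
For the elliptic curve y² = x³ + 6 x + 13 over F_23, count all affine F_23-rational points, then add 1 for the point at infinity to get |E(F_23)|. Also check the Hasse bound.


Affine points = {(0, 6), (0, 17), (3, 9), (3, 14), (4, 3), (4, 20), (6, 9), (6, 14), (14, 9), (14, 14), (21, 4), (21, 19), (22, 11), (22, 12)}; affine count = 14; |E(F_23)| = 15.

Discriminant check: Δ ∝ 4a³ + 27b² = 4·6³ + 27·13² = 4·216 + 27·169 ≡ 22 (mod 23). Nonzero ⇒ E is nonsingular.
For each x ∈ F_23, compute rhs = x³ + 6·x + 13 mod 23, then count y ∈ F_23 with y² ≡ rhs.
  x = 0: rhs = 13, matching y values: 6, 17 (2 points).
  x = 1: rhs = 20, matching y values: none (0 points).
  x = 2: rhs = 10, matching y values: none (0 points).
  x = 3: rhs = 12, matching y values: 9, 14 (2 points).
  x = 4: rhs = 9, matching y values: 3, 20 (2 points).
  x = 5: rhs = 7, matching y values: none (0 points).
  x = 6: rhs = 12, matching y values: 9, 14 (2 points).
  x = 7: rhs = 7, matching y values: none (0 points).
  x = 8: rhs = 21, matching y values: none (0 points).
  x = 9: rhs = 14, matching y values: none (0 points).
  x = 10: rhs = 15, matching y values: none (0 points).
  x = 11: rhs = 7, matching y values: none (0 points).
  x = 12: rhs = 19, matching y values: none (0 points).
  x = 13: rhs = 11, matching y values: none (0 points).
  x = 14: rhs = 12, matching y values: 9, 14 (2 points).
  x = 15: rhs = 5, matching y values: none (0 points).
  x = 16: rhs = 19, matching y values: none (0 points).
  x = 17: rhs = 14, matching y values: none (0 points).
  x = 18: rhs = 19, matching y values: none (0 points).
  x = 19: rhs = 17, matching y values: none (0 points).
  x = 20: rhs = 14, matching y values: none (0 points).
  x = 21: rhs = 16, matching y values: 4, 19 (2 points).
  x = 22: rhs = 6, matching y values: 11, 12 (2 points).
Total affine count: 14.
Full point count |E(F_23)| = 14 + 1 = 15.
Hasse bound: |15 − (23+1)| = |-9| = 9 ≤ 2√23 ≈ 9.5917 ✓.


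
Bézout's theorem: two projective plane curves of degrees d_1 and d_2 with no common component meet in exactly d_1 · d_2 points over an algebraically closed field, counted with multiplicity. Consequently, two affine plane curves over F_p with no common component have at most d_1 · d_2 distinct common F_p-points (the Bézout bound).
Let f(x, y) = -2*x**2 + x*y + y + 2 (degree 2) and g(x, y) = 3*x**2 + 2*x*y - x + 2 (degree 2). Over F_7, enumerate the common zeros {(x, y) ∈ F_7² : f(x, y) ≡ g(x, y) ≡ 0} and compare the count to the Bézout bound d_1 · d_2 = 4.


Common zeros: {(6, 3)}; count = 1; Bézout bound = 4.

deg(f) = 2, deg(g) = 2, so Bézout bound = 4.
Scan x ∈ F_7. For each x, list the y ∈ F_7 with f(x, y) ≡ 0 and those with g(x, y) ≡ 0 (mod 7); the common zeros in that column are the intersection.
  x = 0: f ≡ 0 at y ∈ {5}; g ≡ 0 at y ∈ ∅; common: ∅.
  x = 1: f ≡ 0 at y ∈ {0}; g ≡ 0 at y ∈ {5}; common: ∅.
  x = 2: f ≡ 0 at y ∈ {2}; g ≡ 0 at y ∈ {4}; common: ∅.
  x = 3: f ≡ 0 at y ∈ {4}; g ≡ 0 at y ∈ {5}; common: ∅.
  x = 4: f ≡ 0 at y ∈ {6}; g ≡ 0 at y ∈ {3}; common: ∅.
  x = 5: f ≡ 0 at y ∈ {1}; g ≡ 0 at y ∈ {4}; common: ∅.
  x = 6: f ≡ 0 at y ∈ {0, 1, 2, 3, 4, 5, 6}; g ≡ 0 at y ∈ {3}; common: {3}.
Collecting: common zeros = {(6, 3)}, so the count is 1.
Comparison with the Bézout bound: 1 ≤ 4 = deg(f)·deg(g), as expected for curves with no common component (the affine F_7-count falls short of the bound because intersections may lie at infinity, over extension fields, or carry multiplicity).


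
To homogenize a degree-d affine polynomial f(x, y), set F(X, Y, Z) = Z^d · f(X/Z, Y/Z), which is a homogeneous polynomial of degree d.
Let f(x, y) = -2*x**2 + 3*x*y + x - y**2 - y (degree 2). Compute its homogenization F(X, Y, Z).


F(X, Y, Z) = -2*X**2 + 3*X*Y + X*Z - Y**2 - Y*Z

deg(f) = 2.
Substitute x = X/Z, y = Y/Z into f, then multiply by Z^2.
  monomial -2·x^2·y^0 ↦ -2·X^2·Y^0·Z^0.
  monomial 3·x^1·y^1 ↦ 3·X^1·Y^1·Z^0.
  monomial 1·x^1·y^0 ↦ 1·X^1·Y^0·Z^1.
  monomial -1·x^0·y^2 ↦ -1·X^0·Y^2·Z^0.
  monomial -1·x^0·y^1 ↦ -1·X^0·Y^1·Z^1.
Collecting: F(X, Y, Z) = -2*X**2 + 3*X*Y + X*Z - Y**2 - Y*Z.


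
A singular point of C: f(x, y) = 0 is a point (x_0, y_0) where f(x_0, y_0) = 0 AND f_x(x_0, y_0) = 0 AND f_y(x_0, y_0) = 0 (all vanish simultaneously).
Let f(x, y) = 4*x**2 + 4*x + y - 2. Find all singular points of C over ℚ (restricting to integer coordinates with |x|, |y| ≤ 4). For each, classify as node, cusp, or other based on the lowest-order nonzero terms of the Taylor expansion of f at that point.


No singular points in the scanned grid; C is smooth there.

Compute partial derivatives:
  f_x = 8*x + 4.
  f_y = 1.
f_y = 1 is a nonzero constant, so f_y never vanishes: no point (x, y) can satisfy f = f_x = f_y = 0. In particular no (x, y) ∈ {−4, ..., 4}² is singular; the curve is smooth.


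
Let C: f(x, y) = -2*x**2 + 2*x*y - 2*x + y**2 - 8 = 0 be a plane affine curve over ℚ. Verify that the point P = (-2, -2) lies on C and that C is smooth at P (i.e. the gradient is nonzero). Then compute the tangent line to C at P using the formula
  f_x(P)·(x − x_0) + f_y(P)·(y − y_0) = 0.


Tangent line at P: 2*x - 8*y - 12 = 0.

Step 1: f(-2, -2) = 0, so P lies on C.
Step 2: partial derivatives
  f_x(x, y) = -4*x + 2*y - 2, f_y(x, y) = 2*x + 2*y.
  f_x(P) = 2, f_y(P) = -8 (gradient nonzero, so P is smooth).
Step 3: tangent line at P: 2·(x − -2) + -8·(y − -2) = 0.
Expanding: 2*x - 8*y - 12 = 0.


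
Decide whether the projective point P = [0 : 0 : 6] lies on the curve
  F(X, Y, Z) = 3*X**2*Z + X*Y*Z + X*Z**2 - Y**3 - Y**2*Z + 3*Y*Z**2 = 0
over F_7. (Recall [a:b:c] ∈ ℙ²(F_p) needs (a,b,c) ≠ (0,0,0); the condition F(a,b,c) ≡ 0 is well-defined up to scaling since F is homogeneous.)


F(0,0,6) ≡ 0 (mod 7); P is on the curve.

Evaluate F(0, 0, 6) term-by-term (mod 7).
  3*X**2*Z ↦ 3·0·1·6 = 0
  X*Y*Z ↦ 1·0·0·6 = 0
  X*Z**2 ↦ 1·0·1·36 = 0
  -Y**3 ↦ -1·1·0·1 = 0
  -Y**2*Z ↦ -1·1·0·6 = 0
  3*Y*Z**2 ↦ 3·1·0·36 = 0
Sum: F(0, 0, 6) = (0) + (0) + (0) + (0) + (0) + (0) = 0.
Reducing mod 7: 0 ≡ 0 (mod 7).
Since F(a, b, c) ≡ 0 (mod 7), P lies on the curve.


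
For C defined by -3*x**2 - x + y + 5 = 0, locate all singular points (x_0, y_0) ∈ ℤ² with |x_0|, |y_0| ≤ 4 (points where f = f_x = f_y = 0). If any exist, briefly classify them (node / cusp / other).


No singular points in the scanned grid; C is smooth there.

Compute partial derivatives:
  f_x = -6*x - 1.
  f_y = 1.
f_y = 1 is a nonzero constant, so f_y never vanishes: no point (x, y) can satisfy f = f_x = f_y = 0. In particular no (x, y) ∈ {−4, ..., 4}² is singular; the curve is smooth.


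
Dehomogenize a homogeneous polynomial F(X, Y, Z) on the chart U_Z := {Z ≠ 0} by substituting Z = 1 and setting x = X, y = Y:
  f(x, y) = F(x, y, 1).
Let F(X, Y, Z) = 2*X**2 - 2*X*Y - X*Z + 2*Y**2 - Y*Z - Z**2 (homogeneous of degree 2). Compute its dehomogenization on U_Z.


f(x, y) = 2*x**2 - 2*x*y - x + 2*y**2 - y - 1

On U_Z we set Z = 1. Each monomial c·X^i·Y^j·Z^k in F becomes c·x^i·y^j·1^k = c·x^i·y^j.
Substituting Z = 1: F(X, Y, 1) = 2*x**2 - 2*x*y - x + 2*y**2 - y - 1.
Note: deg(f) ≤ deg(F) = 2; strict inequality happens when F is divisible by Z (lost terms).


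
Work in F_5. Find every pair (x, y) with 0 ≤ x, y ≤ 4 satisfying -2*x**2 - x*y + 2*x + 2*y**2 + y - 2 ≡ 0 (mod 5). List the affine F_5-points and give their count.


Affine F_5-points: {(1, 1), (1, 4), (2, 1), (2, 2), (3, 2), (3, 4)}; count = 6.

For each of the 25 pairs (x, y) ∈ F_5², evaluate f(x, y) mod 5. Record the zeros.
  x = 0: [0↦3, 1↦1, 2↦3, 3↦4, 4↦4]  zeros at y ∈ ∅
  x = 1: [0↦3, 1↦0, 2↦1, 3↦1, 4↦0]  zeros at y ∈ {1, 4}
  x = 2: [0↦4, 1↦0, 2↦0, 3↦4, 4↦2]  zeros at y ∈ {1, 2}
  x = 3: [0↦1, 1↦1, 2↦0, 3↦3, 4↦0]  zeros at y ∈ {2, 4}
  x = 4: [0↦4, 1↦3, 2↦1, 3↦3, 4↦4]  zeros at y ∈ ∅
Collecting zeros: affine points = {(1, 1), (1, 4), (2, 1), (2, 2), (3, 2), (3, 4)}.
Total count |C(F_5)_aff| = 6.


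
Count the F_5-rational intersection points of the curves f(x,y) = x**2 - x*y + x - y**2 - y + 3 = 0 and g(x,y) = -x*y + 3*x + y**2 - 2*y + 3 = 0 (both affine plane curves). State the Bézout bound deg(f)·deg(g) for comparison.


Common zeros: ∅; count = 0; Bézout bound = 4.

deg(f) = 2, deg(g) = 2, so Bézout bound = 4.
Scan x ∈ F_5. For each x, list the y ∈ F_5 with f(x, y) ≡ 0 and those with g(x, y) ≡ 0 (mod 5); the common zeros in that column are the intersection.
  x = 0: f ≡ 0 at y ∈ ∅; g ≡ 0 at y ∈ ∅; common: ∅.
  x = 1: f ≡ 0 at y ∈ {0, 3}; g ≡ 0 at y ∈ {4}; common: ∅.
  x = 2: f ≡ 0 at y ∈ {1}; g ≡ 0 at y ∈ {2}; common: ∅.
  x = 3: f ≡ 0 at y ∈ {0, 1}; g ≡ 0 at y ∈ ∅; common: ∅.
  x = 4: f ≡ 0 at y ∈ ∅; g ≡ 0 at y ∈ {0, 1}; common: ∅.
Collecting: common zeros = ∅, so the count is 0.
Comparison with the Bézout bound: 0 ≤ 4 = deg(f)·deg(g), as expected for curves with no common component (the affine F_5-count falls short of the bound because intersections may lie at infinity, over extension fields, or carry multiplicity).


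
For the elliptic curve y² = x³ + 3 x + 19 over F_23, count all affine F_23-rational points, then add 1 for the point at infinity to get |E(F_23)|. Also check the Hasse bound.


Affine points = {(1, 0), (3, 3), (3, 20), (4, 7), (4, 16), (6, 0), (8, 7), (8, 16), (9, 4), (9, 19), (11, 7), (11, 16), (12, 9), (12, 14), (13, 1), (13, 22), (15, 9), (15, 14), (16, 0), (19, 9), (19, 14), (20, 11), (20, 12)}; affine count = 23; |E(F_23)| = 24.

Discriminant check: Δ ∝ 4a³ + 27b² = 4·3³ + 27·19² = 4·27 + 27·361 ≡ 11 (mod 23). Nonzero ⇒ E is nonsingular.
For each x ∈ F_23, compute rhs = x³ + 3·x + 19 mod 23, then count y ∈ F_23 with y² ≡ rhs.
  x = 0: rhs = 19, matching y values: none (0 points).
  x = 1: rhs = 0, matching y values: 0 (1 points).
  x = 2: rhs = 10, matching y values: none (0 points).
  x = 3: rhs = 9, matching y values: 3, 20 (2 points).
  x = 4: rhs = 3, matching y values: 7, 16 (2 points).
  x = 5: rhs = 21, matching y values: none (0 points).
  x = 6: rhs = 0, matching y values: 0 (1 points).
  x = 7: rhs = 15, matching y values: none (0 points).
  x = 8: rhs = 3, matching y values: 7, 16 (2 points).
  x = 9: rhs = 16, matching y values: 4, 19 (2 points).
  x = 10: rhs = 14, matching y values: none (0 points).
  x = 11: rhs = 3, matching y values: 7, 16 (2 points).
  x = 12: rhs = 12, matching y values: 9, 14 (2 points).
  x = 13: rhs = 1, matching y values: 1, 22 (2 points).
  x = 14: rhs = 22, matching y values: none (0 points).
  x = 15: rhs = 12, matching y values: 9, 14 (2 points).
  x = 16: rhs = 0, matching y values: 0 (1 points).
  x = 17: rhs = 15, matching y values: none (0 points).
  x = 18: rhs = 17, matching y values: none (0 points).
  x = 19: rhs = 12, matching y values: 9, 14 (2 points).
  x = 20: rhs = 6, matching y values: 11, 12 (2 points).
  x = 21: rhs = 5, matching y values: none (0 points).
  x = 22: rhs = 15, matching y values: none (0 points).
Total affine count: 23.
Full point count |E(F_23)| = 23 + 1 = 24.
Hasse bound: |24 − (23+1)| = |0| = 0 ≤ 2√23 ≈ 9.5917 ✓.


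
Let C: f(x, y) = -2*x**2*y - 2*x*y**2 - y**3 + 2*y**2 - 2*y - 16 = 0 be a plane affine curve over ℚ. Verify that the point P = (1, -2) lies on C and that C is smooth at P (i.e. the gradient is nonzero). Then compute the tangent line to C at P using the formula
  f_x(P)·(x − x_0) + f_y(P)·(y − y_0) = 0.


Tangent line at P: -16*y - 32 = 0.

Step 1: f(1, -2) = 0, so P lies on C.
Step 2: partial derivatives
  f_x(x, y) = -4*x*y - 2*y**2, f_y(x, y) = -2*x**2 - 4*x*y - 3*y**2 + 4*y - 2.
  f_x(P) = 0, f_y(P) = -16 (gradient nonzero, so P is smooth).
Step 3: tangent line at P: 0·(x − 1) + -16·(y − -2) = 0.
Expanding: -16*y - 32 = 0.


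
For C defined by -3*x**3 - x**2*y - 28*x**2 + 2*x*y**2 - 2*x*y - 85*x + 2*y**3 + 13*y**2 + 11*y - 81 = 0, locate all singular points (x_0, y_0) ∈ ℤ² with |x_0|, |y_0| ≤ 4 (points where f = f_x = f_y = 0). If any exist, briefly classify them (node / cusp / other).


Singular points: {(-3, -1)}; classification: cusp.

Compute partial derivatives:
  f_x = -9*x**2 - 2*x*y - 56*x + 2*y**2 - 2*y - 85.
  f_y = -x**2 + 4*x*y - 2*x + 6*y**2 + 26*y + 11.
Scan x_0 ∈ {−4, ..., 4}. For each x_0, f_y(x_0, y) is a polynomial in y; find its integer roots y ∈ {−4, ..., 4}, then test f_x and f at those candidates.
  x = -4: f_y(-4, y) = 6*y**2 + 10*y + 3; no integer root y with |y| ≤ 4.
  x = -3: f_y(-3, y) = 6*y**2 + 14*y + 8; vanishes at y ∈ {-1}. (-3, -1): f_x = 0, f = 0 — SINGULAR.
  x = -2: f_y(-2, y) = 6*y**2 + 18*y + 11; no integer root y with |y| ≤ 4.
  x = -1: f_y(-1, y) = 6*y**2 + 22*y + 12; vanishes at y ∈ {-3}. (-1, -3): f_x = -20 ≠ 0.
  x = 0: f_y(0, y) = 6*y**2 + 26*y + 11; no integer root y with |y| ≤ 4.
  x = 1: f_y(1, y) = 6*y**2 + 30*y + 8; no integer root y with |y| ≤ 4.
  x = 2: f_y(2, y) = 6*y**2 + 34*y + 3; no integer root y with |y| ≤ 4.
  x = 3: f_y(3, y) = 6*y**2 + 38*y - 4; no integer root y with |y| ≤ 4.
  x = 4: f_y(4, y) = 6*y**2 + 42*y - 13; no integer root y with |y| ≤ 4.
Only singular point on the grid: (-3, -1).
Classify: substitute x = -3 + u, y = -1 + v and expand: f = -3*u**3 - u**2*v + 2*u*v**2 + 2*v**3 + v**2.
No constant or linear terms (consistent with a singular point). Quadratic part: v**2. Cubic part: -3*u**3 - u**2*v + 2*u*v**2 + 2*v**3.
The quadratic part v**2 is a perfect square, so there is a single (double) tangent line v = 0, i.e. y = -1. Restricting the cubic part to that line (v = 0) leaves -3*u**3 ≠ 0, so f is not divisible by v and the branch is v² ≈ 3*u**3 to lowest order — this is a cusp.
Classification: cusp.
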